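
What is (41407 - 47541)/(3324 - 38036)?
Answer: 3067/17356 ≈ 0.17671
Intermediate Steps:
(41407 - 47541)/(3324 - 38036) = -6134/(-34712) = -6134*(-1/34712) = 3067/17356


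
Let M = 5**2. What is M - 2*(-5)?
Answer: 35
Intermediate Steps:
M = 25
M - 2*(-5) = 25 - 2*(-5) = 25 + 10 = 35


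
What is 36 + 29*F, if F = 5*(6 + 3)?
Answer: 1341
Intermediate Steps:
F = 45 (F = 5*9 = 45)
36 + 29*F = 36 + 29*45 = 36 + 1305 = 1341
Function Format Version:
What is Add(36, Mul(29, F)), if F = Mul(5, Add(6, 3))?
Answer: 1341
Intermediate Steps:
F = 45 (F = Mul(5, 9) = 45)
Add(36, Mul(29, F)) = Add(36, Mul(29, 45)) = Add(36, 1305) = 1341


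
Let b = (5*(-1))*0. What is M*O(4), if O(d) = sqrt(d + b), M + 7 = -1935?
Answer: -3884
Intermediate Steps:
M = -1942 (M = -7 - 1935 = -1942)
b = 0 (b = -5*0 = 0)
O(d) = sqrt(d) (O(d) = sqrt(d + 0) = sqrt(d))
M*O(4) = -1942*sqrt(4) = -1942*2 = -3884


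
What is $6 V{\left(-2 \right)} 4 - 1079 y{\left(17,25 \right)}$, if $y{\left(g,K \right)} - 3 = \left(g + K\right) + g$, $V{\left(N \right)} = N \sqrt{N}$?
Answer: $-66898 - 48 i \sqrt{2} \approx -66898.0 - 67.882 i$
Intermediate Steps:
$V{\left(N \right)} = N^{\frac{3}{2}}$
$y{\left(g,K \right)} = 3 + K + 2 g$ ($y{\left(g,K \right)} = 3 + \left(\left(g + K\right) + g\right) = 3 + \left(\left(K + g\right) + g\right) = 3 + \left(K + 2 g\right) = 3 + K + 2 g$)
$6 V{\left(-2 \right)} 4 - 1079 y{\left(17,25 \right)} = 6 \left(-2\right)^{\frac{3}{2}} \cdot 4 - 1079 \left(3 + 25 + 2 \cdot 17\right) = 6 \left(- 2 i \sqrt{2}\right) 4 - 1079 \left(3 + 25 + 34\right) = - 12 i \sqrt{2} \cdot 4 - 66898 = - 48 i \sqrt{2} - 66898 = -66898 - 48 i \sqrt{2}$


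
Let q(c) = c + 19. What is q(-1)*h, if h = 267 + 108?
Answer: 6750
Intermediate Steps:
q(c) = 19 + c
h = 375
q(-1)*h = (19 - 1)*375 = 18*375 = 6750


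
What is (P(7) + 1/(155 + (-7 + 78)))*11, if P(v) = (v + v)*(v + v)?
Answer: 487267/226 ≈ 2156.0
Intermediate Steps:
P(v) = 4*v² (P(v) = (2*v)*(2*v) = 4*v²)
(P(7) + 1/(155 + (-7 + 78)))*11 = (4*7² + 1/(155 + (-7 + 78)))*11 = (4*49 + 1/(155 + 71))*11 = (196 + 1/226)*11 = (44297/226)*11 = 487267/226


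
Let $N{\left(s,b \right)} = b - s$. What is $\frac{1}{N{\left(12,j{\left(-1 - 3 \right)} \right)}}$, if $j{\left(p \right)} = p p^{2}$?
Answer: $- \frac{1}{76} \approx -0.013158$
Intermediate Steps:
$j{\left(p \right)} = p^{3}$
$\frac{1}{N{\left(12,j{\left(-1 - 3 \right)} \right)}} = \frac{1}{\left(-1 - 3\right)^{3} - 12} = \frac{1}{\left(-4\right)^{3} - 12} = \frac{1}{-64 - 12} = \frac{1}{-76} = - \frac{1}{76}$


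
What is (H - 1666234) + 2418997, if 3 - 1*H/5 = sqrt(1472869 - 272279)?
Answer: 752778 - 5*sqrt(1200590) ≈ 7.4730e+5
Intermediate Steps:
H = 15 - 5*sqrt(1200590) (H = 15 - 5*sqrt(1472869 - 272279) = 15 - 5*sqrt(1200590) ≈ -5463.6)
(H - 1666234) + 2418997 = ((15 - 5*sqrt(1200590)) - 1666234) + 2418997 = (-1666219 - 5*sqrt(1200590)) + 2418997 = 752778 - 5*sqrt(1200590)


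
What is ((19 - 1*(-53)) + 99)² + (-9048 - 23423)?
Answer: -3230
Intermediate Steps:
((19 - 1*(-53)) + 99)² + (-9048 - 23423) = ((19 + 53) + 99)² - 32471 = (72 + 99)² - 32471 = 171² - 32471 = 29241 - 32471 = -3230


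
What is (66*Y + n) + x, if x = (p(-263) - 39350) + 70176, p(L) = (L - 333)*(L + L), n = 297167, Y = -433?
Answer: 612911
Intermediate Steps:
p(L) = 2*L*(-333 + L) (p(L) = (-333 + L)*(2*L) = 2*L*(-333 + L))
x = 344322 (x = (2*(-263)*(-333 - 263) - 39350) + 70176 = (2*(-263)*(-596) - 39350) + 70176 = (313496 - 39350) + 70176 = 274146 + 70176 = 344322)
(66*Y + n) + x = (66*(-433) + 297167) + 344322 = (-28578 + 297167) + 344322 = 268589 + 344322 = 612911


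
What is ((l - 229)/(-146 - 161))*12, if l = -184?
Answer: 4956/307 ≈ 16.143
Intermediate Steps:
((l - 229)/(-146 - 161))*12 = ((-184 - 229)/(-146 - 161))*12 = -413/(-307)*12 = -413*(-1/307)*12 = (413/307)*12 = 4956/307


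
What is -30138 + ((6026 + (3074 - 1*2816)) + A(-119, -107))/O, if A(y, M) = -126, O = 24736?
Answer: -372743705/12368 ≈ -30138.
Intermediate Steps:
-30138 + ((6026 + (3074 - 1*2816)) + A(-119, -107))/O = -30138 + ((6026 + (3074 - 1*2816)) - 126)/24736 = -30138 + ((6026 + (3074 - 2816)) - 126)*(1/24736) = -30138 + ((6026 + 258) - 126)*(1/24736) = -30138 + (6284 - 126)*(1/24736) = -30138 + 6158*(1/24736) = -30138 + 3079/12368 = -372743705/12368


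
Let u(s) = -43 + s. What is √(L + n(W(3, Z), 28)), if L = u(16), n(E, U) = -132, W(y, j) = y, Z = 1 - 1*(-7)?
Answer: I*√159 ≈ 12.61*I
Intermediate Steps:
Z = 8 (Z = 1 + 7 = 8)
L = -27 (L = -43 + 16 = -27)
√(L + n(W(3, Z), 28)) = √(-27 - 132) = √(-159) = I*√159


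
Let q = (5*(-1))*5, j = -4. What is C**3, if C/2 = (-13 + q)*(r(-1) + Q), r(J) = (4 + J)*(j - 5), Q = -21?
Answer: 48547233792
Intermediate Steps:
q = -25 (q = -5*5 = -25)
r(J) = -36 - 9*J (r(J) = (4 + J)*(-4 - 5) = (4 + J)*(-9) = -36 - 9*J)
C = 3648 (C = 2*((-13 - 25)*((-36 - 9*(-1)) - 21)) = 2*(-38*((-36 + 9) - 21)) = 2*(-38*(-27 - 21)) = 2*(-38*(-48)) = 2*1824 = 3648)
C**3 = 3648**3 = 48547233792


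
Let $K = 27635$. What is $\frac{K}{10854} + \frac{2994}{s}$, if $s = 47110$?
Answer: $\frac{667190863}{255665970} \approx 2.6096$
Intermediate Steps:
$\frac{K}{10854} + \frac{2994}{s} = \frac{27635}{10854} + \frac{2994}{47110} = 27635 \cdot \frac{1}{10854} + 2994 \cdot \frac{1}{47110} = \frac{27635}{10854} + \frac{1497}{23555} = \frac{667190863}{255665970}$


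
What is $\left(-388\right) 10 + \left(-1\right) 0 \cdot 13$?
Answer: $-3880$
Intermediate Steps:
$\left(-388\right) 10 + \left(-1\right) 0 \cdot 13 = -3880 + 0 \cdot 13 = -3880 + 0 = -3880$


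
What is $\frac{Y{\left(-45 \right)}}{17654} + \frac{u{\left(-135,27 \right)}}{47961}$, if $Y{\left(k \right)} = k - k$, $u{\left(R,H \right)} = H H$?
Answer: $\frac{81}{5329} \approx 0.0152$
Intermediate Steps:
$u{\left(R,H \right)} = H^{2}$
$Y{\left(k \right)} = 0$
$\frac{Y{\left(-45 \right)}}{17654} + \frac{u{\left(-135,27 \right)}}{47961} = \frac{0}{17654} + \frac{27^{2}}{47961} = 0 \cdot \frac{1}{17654} + 729 \cdot \frac{1}{47961} = 0 + \frac{81}{5329} = \frac{81}{5329}$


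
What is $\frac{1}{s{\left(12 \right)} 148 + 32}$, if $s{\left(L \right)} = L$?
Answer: $\frac{1}{1808} \approx 0.0005531$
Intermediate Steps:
$\frac{1}{s{\left(12 \right)} 148 + 32} = \frac{1}{12 \cdot 148 + 32} = \frac{1}{1776 + 32} = \frac{1}{1808}$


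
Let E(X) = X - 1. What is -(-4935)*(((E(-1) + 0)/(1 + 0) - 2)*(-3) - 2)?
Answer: 49350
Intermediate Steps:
E(X) = -1 + X
-(-4935)*(((E(-1) + 0)/(1 + 0) - 2)*(-3) - 2) = -(-4935)*((((-1 - 1) + 0)/(1 + 0) - 2)*(-3) - 2) = -(-4935)*(((-2 + 0)/1 - 2)*(-3) - 2) = -(-4935)*((-2*1 - 2)*(-3) - 2) = -(-4935)*((-2 - 2)*(-3) - 2) = -(-4935)*(-4*(-3) - 2) = -(-4935)*(12 - 2) = -(-4935)*10 = -705*(-70) = 49350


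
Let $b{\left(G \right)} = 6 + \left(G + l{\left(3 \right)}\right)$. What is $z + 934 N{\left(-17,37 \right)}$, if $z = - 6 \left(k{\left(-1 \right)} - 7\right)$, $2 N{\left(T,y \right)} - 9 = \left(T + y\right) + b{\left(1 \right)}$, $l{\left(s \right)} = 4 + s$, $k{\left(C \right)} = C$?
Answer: $20129$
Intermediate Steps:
$b{\left(G \right)} = 13 + G$ ($b{\left(G \right)} = 6 + \left(G + \left(4 + 3\right)\right) = 6 + \left(G + 7\right) = 6 + \left(7 + G\right) = 13 + G$)
$N{\left(T,y \right)} = \frac{23}{2} + \frac{T}{2} + \frac{y}{2}$ ($N{\left(T,y \right)} = \frac{9}{2} + \frac{\left(T + y\right) + \left(13 + 1\right)}{2} = \frac{9}{2} + \frac{\left(T + y\right) + 14}{2} = \frac{9}{2} + \frac{14 + T + y}{2} = \frac{9}{2} + \left(7 + \frac{T}{2} + \frac{y}{2}\right) = \frac{23}{2} + \frac{T}{2} + \frac{y}{2}$)
$z = 48$ ($z = - 6 \left(-1 - 7\right) = \left(-6\right) \left(-8\right) = 48$)
$z + 934 N{\left(-17,37 \right)} = 48 + 934 \left(\frac{23}{2} + \frac{1}{2} \left(-17\right) + \frac{1}{2} \cdot 37\right) = 48 + 934 \left(\frac{23}{2} - \frac{17}{2} + \frac{37}{2}\right) = 48 + 934 \cdot \frac{43}{2} = 48 + 20081 = 20129$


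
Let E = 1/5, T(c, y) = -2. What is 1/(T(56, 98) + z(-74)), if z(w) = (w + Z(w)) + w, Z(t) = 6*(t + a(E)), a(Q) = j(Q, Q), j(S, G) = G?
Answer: -5/2964 ≈ -0.0016869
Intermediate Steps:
E = 1/5 ≈ 0.20000
a(Q) = Q
Z(t) = 6/5 + 6*t (Z(t) = 6*(t + 1/5) = 6*(1/5 + t) = 6/5 + 6*t)
z(w) = 6/5 + 8*w (z(w) = (w + (6/5 + 6*w)) + w = (6/5 + 7*w) + w = 6/5 + 8*w)
1/(T(56, 98) + z(-74)) = 1/(-2 + (6/5 + 8*(-74))) = 1/(-2 + (6/5 - 592)) = 1/(-2 - 2954/5) = 1/(-2964/5) = -5/2964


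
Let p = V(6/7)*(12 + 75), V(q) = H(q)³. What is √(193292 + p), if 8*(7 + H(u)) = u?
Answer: 5*√1012955447/392 ≈ 405.96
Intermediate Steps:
H(u) = -7 + u/8
V(q) = (-7 + q/8)³
p = -625447959/21952 (p = ((-56 + 6/7)³/512)*(12 + 75) = ((-56 + 6*(⅐))³/512)*87 = ((-56 + 6/7)³/512)*87 = ((-386/7)³/512)*87 = ((1/512)*(-57512456/343))*87 = -7189057/21952*87 = -625447959/21952 ≈ -28492.)
√(193292 + p) = √(193292 - 625447959/21952) = √(3617698025/21952) = 5*√1012955447/392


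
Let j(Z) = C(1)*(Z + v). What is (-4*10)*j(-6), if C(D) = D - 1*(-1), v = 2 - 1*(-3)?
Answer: 80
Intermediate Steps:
v = 5 (v = 2 + 3 = 5)
C(D) = 1 + D (C(D) = D + 1 = 1 + D)
j(Z) = 10 + 2*Z (j(Z) = (1 + 1)*(Z + 5) = 2*(5 + Z) = 10 + 2*Z)
(-4*10)*j(-6) = (-4*10)*(10 + 2*(-6)) = -40*(10 - 12) = -40*(-2) = 80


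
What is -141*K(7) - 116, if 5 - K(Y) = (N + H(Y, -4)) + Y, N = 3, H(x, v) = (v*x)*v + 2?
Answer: 16663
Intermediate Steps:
H(x, v) = 2 + x*v**2 (H(x, v) = x*v**2 + 2 = 2 + x*v**2)
K(Y) = -17*Y (K(Y) = 5 - ((3 + (2 + Y*(-4)**2)) + Y) = 5 - ((3 + (2 + Y*16)) + Y) = 5 - ((3 + (2 + 16*Y)) + Y) = 5 - ((5 + 16*Y) + Y) = 5 - (5 + 17*Y) = 5 + (-5 - 17*Y) = -17*Y)
-141*K(7) - 116 = -(-2397)*7 - 116 = -141*(-119) - 116 = 16779 - 116 = 16663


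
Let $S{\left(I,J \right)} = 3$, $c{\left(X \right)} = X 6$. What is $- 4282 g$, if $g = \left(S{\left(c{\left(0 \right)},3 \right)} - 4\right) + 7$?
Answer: $-25692$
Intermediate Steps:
$c{\left(X \right)} = 6 X$
$g = 6$ ($g = \left(3 - 4\right) + 7 = -1 + 7 = 6$)
$- 4282 g = \left(-4282\right) 6 = -25692$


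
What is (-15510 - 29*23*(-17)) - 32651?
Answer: -36822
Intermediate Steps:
(-15510 - 29*23*(-17)) - 32651 = (-15510 - 667*(-17)) - 32651 = (-15510 + 11339) - 32651 = -4171 - 32651 = -36822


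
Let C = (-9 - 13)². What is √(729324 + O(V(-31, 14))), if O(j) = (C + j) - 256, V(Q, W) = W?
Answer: √729566 ≈ 854.15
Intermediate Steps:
C = 484 (C = (-22)² = 484)
O(j) = 228 + j (O(j) = (484 + j) - 256 = 228 + j)
√(729324 + O(V(-31, 14))) = √(729324 + (228 + 14)) = √(729324 + 242) = √729566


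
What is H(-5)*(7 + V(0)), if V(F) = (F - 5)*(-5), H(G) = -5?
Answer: -160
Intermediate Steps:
V(F) = 25 - 5*F (V(F) = (-5 + F)*(-5) = 25 - 5*F)
H(-5)*(7 + V(0)) = -5*(7 + (25 - 5*0)) = -5*(7 + (25 + 0)) = -5*(7 + 25) = -5*32 = -160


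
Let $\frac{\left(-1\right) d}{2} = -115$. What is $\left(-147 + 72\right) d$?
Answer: $-17250$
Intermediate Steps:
$d = 230$ ($d = \left(-2\right) \left(-115\right) = 230$)
$\left(-147 + 72\right) d = \left(-147 + 72\right) 230 = \left(-75\right) 230 = -17250$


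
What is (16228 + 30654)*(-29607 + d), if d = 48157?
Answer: 869661100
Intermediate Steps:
(16228 + 30654)*(-29607 + d) = (16228 + 30654)*(-29607 + 48157) = 46882*18550 = 869661100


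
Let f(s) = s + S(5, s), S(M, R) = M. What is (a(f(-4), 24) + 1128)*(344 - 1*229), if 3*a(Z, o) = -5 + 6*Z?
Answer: 389275/3 ≈ 1.2976e+5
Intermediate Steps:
f(s) = 5 + s (f(s) = s + 5 = 5 + s)
a(Z, o) = -5/3 + 2*Z (a(Z, o) = (-5 + 6*Z)/3 = -5/3 + 2*Z)
(a(f(-4), 24) + 1128)*(344 - 1*229) = ((-5/3 + 2*(5 - 4)) + 1128)*(344 - 1*229) = ((-5/3 + 2*1) + 1128)*(344 - 229) = ((-5/3 + 2) + 1128)*115 = (⅓ + 1128)*115 = (3385/3)*115 = 389275/3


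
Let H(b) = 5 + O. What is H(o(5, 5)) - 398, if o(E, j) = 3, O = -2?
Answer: -395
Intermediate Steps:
H(b) = 3 (H(b) = 5 - 2 = 3)
H(o(5, 5)) - 398 = 3 - 398 = -395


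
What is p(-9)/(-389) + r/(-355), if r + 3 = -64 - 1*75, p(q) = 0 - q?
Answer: 733/1945 ≈ 0.37686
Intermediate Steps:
p(q) = -q
r = -142 (r = -3 + (-64 - 1*75) = -3 + (-64 - 75) = -3 - 139 = -142)
p(-9)/(-389) + r/(-355) = -1*(-9)/(-389) - 142/(-355) = 9*(-1/389) - 142*(-1/355) = -9/389 + ⅖ = 733/1945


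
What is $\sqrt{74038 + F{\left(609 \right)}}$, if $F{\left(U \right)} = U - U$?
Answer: $\sqrt{74038} \approx 272.1$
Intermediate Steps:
$F{\left(U \right)} = 0$
$\sqrt{74038 + F{\left(609 \right)}} = \sqrt{74038 + 0} = \sqrt{74038}$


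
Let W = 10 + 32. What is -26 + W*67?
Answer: 2788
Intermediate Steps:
W = 42
-26 + W*67 = -26 + 42*67 = -26 + 2814 = 2788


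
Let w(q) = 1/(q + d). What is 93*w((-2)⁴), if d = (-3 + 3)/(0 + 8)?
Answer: 93/16 ≈ 5.8125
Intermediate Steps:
d = 0 (d = 0/8 = 0*(⅛) = 0)
w(q) = 1/q (w(q) = 1/(q + 0) = 1/q)
93*w((-2)⁴) = 93/((-2)⁴) = 93/16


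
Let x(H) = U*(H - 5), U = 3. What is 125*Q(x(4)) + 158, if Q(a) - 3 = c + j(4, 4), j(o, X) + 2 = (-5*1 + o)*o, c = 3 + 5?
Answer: 783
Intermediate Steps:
x(H) = -15 + 3*H (x(H) = 3*(H - 5) = 3*(-5 + H) = -15 + 3*H)
c = 8
j(o, X) = -2 + o*(-5 + o) (j(o, X) = -2 + (-5*1 + o)*o = -2 + (-5 + o)*o = -2 + o*(-5 + o))
Q(a) = 5 (Q(a) = 3 + (8 + (-2 + 4² - 5*4)) = 3 + (8 + (-2 + 16 - 20)) = 3 + (8 - 6) = 3 + 2 = 5)
125*Q(x(4)) + 158 = 125*5 + 158 = 625 + 158 = 783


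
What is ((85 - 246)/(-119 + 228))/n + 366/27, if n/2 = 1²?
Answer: 25147/1962 ≈ 12.817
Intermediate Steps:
n = 2 (n = 2*1² = 2*1 = 2)
((85 - 246)/(-119 + 228))/n + 366/27 = ((85 - 246)/(-119 + 228))/2 + 366/27 = -161/109*(½) + 366*(1/27) = -161*1/109*(½) + 122/9 = -161/109*½ + 122/9 = -161/218 + 122/9 = 25147/1962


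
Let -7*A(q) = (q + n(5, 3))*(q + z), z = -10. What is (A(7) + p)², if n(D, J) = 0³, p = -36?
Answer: 1089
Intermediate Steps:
n(D, J) = 0
A(q) = -q*(-10 + q)/7 (A(q) = -(q + 0)*(q - 10)/7 = -q*(-10 + q)/7)
(A(7) + p)² = ((⅐)*7*(10 - 1*7) - 36)² = ((⅐)*7*(10 - 7) - 36)² = ((⅐)*7*3 - 36)² = (3 - 36)² = (-33)² = 1089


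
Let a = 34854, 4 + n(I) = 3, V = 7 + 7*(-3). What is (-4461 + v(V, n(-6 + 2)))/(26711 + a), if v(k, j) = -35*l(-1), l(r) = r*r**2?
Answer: -4426/61565 ≈ -0.071892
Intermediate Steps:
l(r) = r**3
V = -14 (V = 7 - 21 = -14)
n(I) = -1 (n(I) = -4 + 3 = -1)
v(k, j) = 35 (v(k, j) = -35*(-1)**3 = -35*(-1) = 35)
(-4461 + v(V, n(-6 + 2)))/(26711 + a) = (-4461 + 35)/(26711 + 34854) = -4426/61565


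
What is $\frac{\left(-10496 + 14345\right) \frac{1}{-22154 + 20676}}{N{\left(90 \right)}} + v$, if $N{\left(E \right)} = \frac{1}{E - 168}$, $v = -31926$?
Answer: $- \frac{23443203}{739} \approx -31723.0$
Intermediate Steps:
$N{\left(E \right)} = \frac{1}{-168 + E}$
$\frac{\left(-10496 + 14345\right) \frac{1}{-22154 + 20676}}{N{\left(90 \right)}} + v = \frac{\left(-10496 + 14345\right) \frac{1}{-22154 + 20676}}{\frac{1}{-168 + 90}} - 31926 = \frac{3849 \frac{1}{-1478}}{\frac{1}{-78}} - 31926 = \frac{3849 \left(- \frac{1}{1478}\right)}{- \frac{1}{78}} - 31926 = \left(- \frac{3849}{1478}\right) \left(-78\right) - 31926 = \frac{150111}{739} - 31926 = - \frac{23443203}{739}$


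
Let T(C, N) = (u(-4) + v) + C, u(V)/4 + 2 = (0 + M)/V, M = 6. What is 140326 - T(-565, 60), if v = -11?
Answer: 140916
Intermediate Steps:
u(V) = -8 + 24/V (u(V) = -8 + 4*((0 + 6)/V) = -8 + 4*(6/V) = -8 + 24/V)
T(C, N) = -25 + C (T(C, N) = ((-8 + 24/(-4)) - 11) + C = ((-8 + 24*(-1/4)) - 11) + C = ((-8 - 6) - 11) + C = (-14 - 11) + C = -25 + C)
140326 - T(-565, 60) = 140326 - (-25 - 565) = 140326 - 1*(-590) = 140326 + 590 = 140916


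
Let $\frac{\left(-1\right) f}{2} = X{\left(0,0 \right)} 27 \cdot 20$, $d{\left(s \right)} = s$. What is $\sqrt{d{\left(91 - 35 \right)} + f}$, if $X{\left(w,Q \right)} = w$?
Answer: $2 \sqrt{14} \approx 7.4833$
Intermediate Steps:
$f = 0$ ($f = - 2 \cdot 0 \cdot 27 \cdot 20 = - 2 \cdot 0 \cdot 20 = \left(-2\right) 0 = 0$)
$\sqrt{d{\left(91 - 35 \right)} + f} = \sqrt{\left(91 - 35\right) + 0} = \sqrt{56 + 0} = \sqrt{56} = 2 \sqrt{14}$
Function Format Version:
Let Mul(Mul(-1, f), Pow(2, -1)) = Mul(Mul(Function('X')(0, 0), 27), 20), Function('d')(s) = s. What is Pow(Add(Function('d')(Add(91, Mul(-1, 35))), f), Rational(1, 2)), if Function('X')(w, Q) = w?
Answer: Mul(2, Pow(14, Rational(1, 2))) ≈ 7.4833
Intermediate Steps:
f = 0 (f = Mul(-2, Mul(Mul(0, 27), 20)) = Mul(-2, Mul(0, 20)) = Mul(-2, 0) = 0)
Pow(Add(Function('d')(Add(91, Mul(-1, 35))), f), Rational(1, 2)) = Pow(Add(Add(91, Mul(-1, 35)), 0), Rational(1, 2)) = Pow(Add(Add(91, -35), 0), Rational(1, 2)) = Pow(Add(56, 0), Rational(1, 2)) = Pow(56, Rational(1, 2)) = Mul(2, Pow(14, Rational(1, 2)))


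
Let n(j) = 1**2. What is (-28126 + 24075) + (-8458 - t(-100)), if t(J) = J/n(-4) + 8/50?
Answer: -310229/25 ≈ -12409.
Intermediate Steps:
n(j) = 1
t(J) = 4/25 + J (t(J) = J/1 + 8/50 = J*1 + 8*(1/50) = J + 4/25 = 4/25 + J)
(-28126 + 24075) + (-8458 - t(-100)) = (-28126 + 24075) + (-8458 - (4/25 - 100)) = -4051 + (-8458 - 1*(-2496/25)) = -4051 + (-8458 + 2496/25) = -4051 - 208954/25 = -310229/25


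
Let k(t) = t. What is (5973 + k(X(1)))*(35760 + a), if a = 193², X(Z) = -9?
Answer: 435425676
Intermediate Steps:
a = 37249
(5973 + k(X(1)))*(35760 + a) = (5973 - 9)*(35760 + 37249) = 5964*73009 = 435425676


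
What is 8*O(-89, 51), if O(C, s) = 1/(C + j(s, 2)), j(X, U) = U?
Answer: -8/87 ≈ -0.091954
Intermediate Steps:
O(C, s) = 1/(2 + C) (O(C, s) = 1/(C + 2) = 1/(2 + C))
8*O(-89, 51) = 8/(2 - 89) = 8/(-87) = 8*(-1/87) = -8/87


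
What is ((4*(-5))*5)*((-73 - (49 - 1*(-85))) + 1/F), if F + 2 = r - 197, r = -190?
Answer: 8052400/389 ≈ 20700.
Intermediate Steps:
F = -389 (F = -2 + (-190 - 197) = -2 - 387 = -389)
((4*(-5))*5)*((-73 - (49 - 1*(-85))) + 1/F) = ((4*(-5))*5)*((-73 - (49 - 1*(-85))) + 1/(-389)) = (-20*5)*((-73 - (49 + 85)) - 1/389) = -100*((-73 - 1*134) - 1/389) = -100*((-73 - 134) - 1/389) = -100*(-207 - 1/389) = -100*(-80524/389) = 8052400/389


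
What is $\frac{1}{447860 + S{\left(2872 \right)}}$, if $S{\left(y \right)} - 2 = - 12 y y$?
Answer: $- \frac{1}{98532746} \approx -1.0149 \cdot 10^{-8}$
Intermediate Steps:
$S{\left(y \right)} = 2 - 12 y^{2}$ ($S{\left(y \right)} = 2 + - 12 y y = 2 - 12 y^{2}$)
$\frac{1}{447860 + S{\left(2872 \right)}} = \frac{1}{447860 + \left(2 - 12 \cdot 2872^{2}\right)} = \frac{1}{447860 + \left(2 - 98980608\right)} = \frac{1}{447860 - 98980606} = \frac{1}{-98532746} = - \frac{1}{98532746}$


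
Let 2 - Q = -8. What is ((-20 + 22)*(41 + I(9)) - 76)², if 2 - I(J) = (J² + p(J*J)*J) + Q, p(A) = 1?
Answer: 36100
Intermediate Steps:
Q = 10 (Q = 2 - 1*(-8) = 2 + 8 = 10)
I(J) = -8 - J - J² (I(J) = 2 - ((J² + 1*J) + 10) = 2 - ((J² + J) + 10) = 2 - ((J + J²) + 10) = 2 - (10 + J + J²) = 2 + (-10 - J - J²) = -8 - J - J²)
((-20 + 22)*(41 + I(9)) - 76)² = ((-20 + 22)*(41 + (-8 - 1*9 - 1*9²)) - 76)² = (2*(41 + (-8 - 9 - 1*81)) - 76)² = (2*(41 + (-8 - 9 - 81)) - 76)² = (2*(41 - 98) - 76)² = (2*(-57) - 76)² = (-114 - 76)² = (-190)² = 36100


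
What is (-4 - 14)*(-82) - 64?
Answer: 1412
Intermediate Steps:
(-4 - 14)*(-82) - 64 = -18*(-82) - 64 = 1476 - 64 = 1412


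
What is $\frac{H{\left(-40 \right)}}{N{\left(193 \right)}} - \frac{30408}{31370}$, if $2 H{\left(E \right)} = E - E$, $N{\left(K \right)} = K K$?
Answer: $- \frac{15204}{15685} \approx -0.96933$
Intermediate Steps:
$N{\left(K \right)} = K^{2}$
$H{\left(E \right)} = 0$ ($H{\left(E \right)} = \frac{E - E}{2} = \frac{1}{2} \cdot 0 = 0$)
$\frac{H{\left(-40 \right)}}{N{\left(193 \right)}} - \frac{30408}{31370} = \frac{0}{193^{2}} - \frac{30408}{31370} = \frac{0}{37249} - \frac{15204}{15685} = 0 \cdot \frac{1}{37249} - \frac{15204}{15685} = 0 - \frac{15204}{15685} = - \frac{15204}{15685}$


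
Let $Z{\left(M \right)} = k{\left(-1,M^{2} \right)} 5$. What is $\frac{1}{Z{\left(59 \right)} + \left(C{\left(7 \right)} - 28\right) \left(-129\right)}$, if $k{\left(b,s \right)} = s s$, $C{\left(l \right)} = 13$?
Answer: $\frac{1}{60588740} \approx 1.6505 \cdot 10^{-8}$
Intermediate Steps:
$k{\left(b,s \right)} = s^{2}$
$Z{\left(M \right)} = 5 M^{4}$ ($Z{\left(M \right)} = \left(M^{2}\right)^{2} \cdot 5 = M^{4} \cdot 5 = 5 M^{4}$)
$\frac{1}{Z{\left(59 \right)} + \left(C{\left(7 \right)} - 28\right) \left(-129\right)} = \frac{1}{5 \cdot 59^{4} + \left(13 - 28\right) \left(-129\right)} = \frac{1}{5 \cdot 12117361 - -1935} = \frac{1}{60586805 + 1935} = \frac{1}{60588740}$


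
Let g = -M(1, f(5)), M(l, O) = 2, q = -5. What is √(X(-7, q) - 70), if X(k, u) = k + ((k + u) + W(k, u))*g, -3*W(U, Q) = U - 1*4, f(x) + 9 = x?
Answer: I*√543/3 ≈ 7.7675*I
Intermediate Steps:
f(x) = -9 + x
W(U, Q) = 4/3 - U/3 (W(U, Q) = -(U - 1*4)/3 = -(U - 4)/3 = -(-4 + U)/3 = 4/3 - U/3)
g = -2 (g = -1*2 = -2)
X(k, u) = -8/3 - 2*u - k/3 (X(k, u) = k + ((k + u) + (4/3 - k/3))*(-2) = k + (4/3 + u + 2*k/3)*(-2) = k + (-8/3 - 2*u - 4*k/3) = -8/3 - 2*u - k/3)
√(X(-7, q) - 70) = √((-8/3 - 2*(-5) - ⅓*(-7)) - 70) = √((-8/3 + 10 + 7/3) - 70) = √(29/3 - 70) = √(-181/3) = I*√543/3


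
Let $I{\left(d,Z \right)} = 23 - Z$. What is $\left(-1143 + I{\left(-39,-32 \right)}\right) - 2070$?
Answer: $-3158$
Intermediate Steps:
$\left(-1143 + I{\left(-39,-32 \right)}\right) - 2070 = \left(-1143 + \left(23 - -32\right)\right) - 2070 = \left(-1143 + \left(23 + 32\right)\right) - 2070 = \left(-1143 + 55\right) - 2070 = -1088 - 2070 = -3158$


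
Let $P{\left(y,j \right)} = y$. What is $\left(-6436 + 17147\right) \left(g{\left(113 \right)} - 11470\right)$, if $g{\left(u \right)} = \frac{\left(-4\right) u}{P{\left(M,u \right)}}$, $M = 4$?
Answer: $-124065513$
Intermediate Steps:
$g{\left(u \right)} = - u$ ($g{\left(u \right)} = \frac{\left(-4\right) u}{4} = - 4 u \frac{1}{4} = - u$)
$\left(-6436 + 17147\right) \left(g{\left(113 \right)} - 11470\right) = \left(-6436 + 17147\right) \left(\left(-1\right) 113 - 11470\right) = 10711 \left(-113 - 11470\right) = 10711 \left(-11583\right) = -124065513$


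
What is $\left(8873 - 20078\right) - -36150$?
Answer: $24945$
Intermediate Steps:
$\left(8873 - 20078\right) - -36150 = -11205 + 36150 = 24945$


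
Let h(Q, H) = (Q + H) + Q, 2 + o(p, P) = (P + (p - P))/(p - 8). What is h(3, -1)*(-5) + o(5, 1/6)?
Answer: -86/3 ≈ -28.667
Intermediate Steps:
o(p, P) = -2 + p/(-8 + p) (o(p, P) = -2 + (P + (p - P))/(p - 8) = -2 + p/(-8 + p))
h(Q, H) = H + 2*Q (h(Q, H) = (H + Q) + Q = H + 2*Q)
h(3, -1)*(-5) + o(5, 1/6) = (-1 + 2*3)*(-5) + (16 - 1*5)/(-8 + 5) = (-1 + 6)*(-5) + (16 - 5)/(-3) = 5*(-5) - ⅓*11 = -25 - 11/3 = -86/3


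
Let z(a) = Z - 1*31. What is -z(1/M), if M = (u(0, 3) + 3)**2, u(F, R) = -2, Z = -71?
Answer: 102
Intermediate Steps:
M = 1 (M = (-2 + 3)**2 = 1**2 = 1)
z(a) = -102 (z(a) = -71 - 1*31 = -71 - 31 = -102)
-z(1/M) = -1*(-102) = 102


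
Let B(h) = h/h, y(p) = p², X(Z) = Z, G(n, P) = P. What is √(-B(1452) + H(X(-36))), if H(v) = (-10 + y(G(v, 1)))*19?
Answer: 2*I*√43 ≈ 13.115*I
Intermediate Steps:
B(h) = 1
H(v) = -171 (H(v) = (-10 + 1²)*19 = (-10 + 1)*19 = -9*19 = -171)
√(-B(1452) + H(X(-36))) = √(-1*1 - 171) = √(-1 - 171) = √(-172) = 2*I*√43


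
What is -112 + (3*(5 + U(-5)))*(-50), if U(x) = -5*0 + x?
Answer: -112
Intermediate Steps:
U(x) = x (U(x) = 0 + x = x)
-112 + (3*(5 + U(-5)))*(-50) = -112 + (3*(5 - 5))*(-50) = -112 + (3*0)*(-50) = -112 + 0*(-50) = -112 + 0 = -112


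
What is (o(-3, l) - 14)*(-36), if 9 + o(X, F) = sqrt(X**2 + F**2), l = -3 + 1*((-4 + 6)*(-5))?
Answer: 828 - 36*sqrt(178) ≈ 347.70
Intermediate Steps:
l = -13 (l = -3 + 1*(2*(-5)) = -3 + 1*(-10) = -3 - 10 = -13)
o(X, F) = -9 + sqrt(F**2 + X**2) (o(X, F) = -9 + sqrt(X**2 + F**2) = -9 + sqrt(F**2 + X**2))
(o(-3, l) - 14)*(-36) = ((-9 + sqrt((-13)**2 + (-3)**2)) - 14)*(-36) = ((-9 + sqrt(169 + 9)) - 14)*(-36) = ((-9 + sqrt(178)) - 14)*(-36) = (-23 + sqrt(178))*(-36) = 828 - 36*sqrt(178)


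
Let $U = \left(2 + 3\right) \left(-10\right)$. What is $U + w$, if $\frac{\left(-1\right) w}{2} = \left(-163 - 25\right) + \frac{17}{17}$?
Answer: $324$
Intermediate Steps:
$U = -50$ ($U = 5 \left(-10\right) = -50$)
$w = 374$ ($w = - 2 \left(\left(-163 - 25\right) + \frac{17}{17}\right) = - 2 \left(-188 + 17 \cdot \frac{1}{17}\right) = - 2 \left(-188 + 1\right) = \left(-2\right) \left(-187\right) = 374$)
$U + w = -50 + 374 = 324$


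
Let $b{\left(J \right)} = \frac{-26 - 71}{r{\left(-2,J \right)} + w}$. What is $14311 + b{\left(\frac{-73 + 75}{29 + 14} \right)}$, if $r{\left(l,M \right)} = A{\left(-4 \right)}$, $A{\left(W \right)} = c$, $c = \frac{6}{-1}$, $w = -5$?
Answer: $\frac{157518}{11} \approx 14320.0$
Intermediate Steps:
$c = -6$ ($c = 6 \left(-1\right) = -6$)
$A{\left(W \right)} = -6$
$r{\left(l,M \right)} = -6$
$b{\left(J \right)} = \frac{97}{11}$ ($b{\left(J \right)} = \frac{-26 - 71}{-6 - 5} = - \frac{97}{-11} = \left(-97\right) \left(- \frac{1}{11}\right) = \frac{97}{11}$)
$14311 + b{\left(\frac{-73 + 75}{29 + 14} \right)} = 14311 + \frac{97}{11} = \frac{157518}{11}$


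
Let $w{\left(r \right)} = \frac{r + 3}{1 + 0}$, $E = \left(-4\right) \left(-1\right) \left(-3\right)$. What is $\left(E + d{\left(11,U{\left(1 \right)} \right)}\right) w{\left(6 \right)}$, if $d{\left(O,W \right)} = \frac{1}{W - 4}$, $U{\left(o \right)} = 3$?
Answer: $-117$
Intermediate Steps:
$d{\left(O,W \right)} = \frac{1}{-4 + W}$
$E = -12$ ($E = 4 \left(-3\right) = -12$)
$w{\left(r \right)} = 3 + r$ ($w{\left(r \right)} = \frac{3 + r}{1} = \left(3 + r\right) 1 = 3 + r$)
$\left(E + d{\left(11,U{\left(1 \right)} \right)}\right) w{\left(6 \right)} = \left(-12 + \frac{1}{-4 + 3}\right) \left(3 + 6\right) = \left(-12 + \frac{1}{-1}\right) 9 = \left(-12 - 1\right) 9 = \left(-13\right) 9 = -117$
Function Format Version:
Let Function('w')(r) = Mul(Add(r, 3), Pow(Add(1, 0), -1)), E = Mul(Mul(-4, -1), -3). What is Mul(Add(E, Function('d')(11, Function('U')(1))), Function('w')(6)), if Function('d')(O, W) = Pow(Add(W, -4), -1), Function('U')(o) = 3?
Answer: -117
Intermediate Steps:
Function('d')(O, W) = Pow(Add(-4, W), -1)
E = -12 (E = Mul(4, -3) = -12)
Function('w')(r) = Add(3, r) (Function('w')(r) = Mul(Add(3, r), Pow(1, -1)) = Mul(Add(3, r), 1) = Add(3, r))
Mul(Add(E, Function('d')(11, Function('U')(1))), Function('w')(6)) = Mul(Add(-12, Pow(Add(-4, 3), -1)), Add(3, 6)) = Mul(Add(-12, Pow(-1, -1)), 9) = Mul(Add(-12, -1), 9) = Mul(-13, 9) = -117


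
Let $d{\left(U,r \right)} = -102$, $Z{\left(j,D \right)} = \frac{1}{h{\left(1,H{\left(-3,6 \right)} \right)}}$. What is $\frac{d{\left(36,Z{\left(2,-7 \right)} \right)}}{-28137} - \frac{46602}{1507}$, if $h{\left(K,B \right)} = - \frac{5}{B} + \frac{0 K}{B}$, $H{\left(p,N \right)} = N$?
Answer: $- \frac{437028920}{14134153} \approx -30.92$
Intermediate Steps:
$h{\left(K,B \right)} = - \frac{5}{B}$ ($h{\left(K,B \right)} = - \frac{5}{B} + \frac{0}{B} = - \frac{5}{B} + 0 = - \frac{5}{B}$)
$Z{\left(j,D \right)} = - \frac{6}{5}$ ($Z{\left(j,D \right)} = \frac{1}{\left(-5\right) \frac{1}{6}} = \frac{1}{- \frac{5}{6}} = - \frac{6}{5}$)
$\frac{d{\left(36,Z{\left(2,-7 \right)} \right)}}{-28137} - \frac{46602}{1507} = - \frac{102}{-28137} - \frac{46602}{1507} = \left(-102\right) \left(- \frac{1}{28137}\right) - \frac{46602}{1507} = \frac{34}{9379} - \frac{46602}{1507} = - \frac{437028920}{14134153}$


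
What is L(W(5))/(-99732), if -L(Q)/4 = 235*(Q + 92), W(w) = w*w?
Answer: 9165/8311 ≈ 1.1028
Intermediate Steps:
W(w) = w²
L(Q) = -86480 - 940*Q (L(Q) = -940*(Q + 92) = -940*(92 + Q) = -4*(21620 + 235*Q) = -86480 - 940*Q)
L(W(5))/(-99732) = (-86480 - 940*5²)/(-99732) = (-86480 - 940*25)*(-1/99732) = (-86480 - 23500)*(-1/99732) = -109980*(-1/99732) = 9165/8311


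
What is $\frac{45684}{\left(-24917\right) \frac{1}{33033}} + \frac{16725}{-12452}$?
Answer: $- \frac{18791475567369}{310266484} \approx -60566.0$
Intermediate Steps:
$\frac{45684}{\left(-24917\right) \frac{1}{33033}} + \frac{16725}{-12452} = \frac{45684}{\left(-24917\right) \frac{1}{33033}} + 16725 \left(- \frac{1}{12452}\right) = \frac{45684}{- \frac{24917}{33033}} - \frac{16725}{12452} = 45684 \left(- \frac{33033}{24917}\right) - \frac{16725}{12452} = - \frac{1509079572}{24917} - \frac{16725}{12452} = - \frac{18791475567369}{310266484}$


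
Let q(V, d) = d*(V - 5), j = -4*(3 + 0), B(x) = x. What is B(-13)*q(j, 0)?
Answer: 0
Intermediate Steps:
j = -12 (j = -4*3 = -12)
q(V, d) = d*(-5 + V)
B(-13)*q(j, 0) = -0*(-5 - 12) = -0*(-17) = -13*0 = 0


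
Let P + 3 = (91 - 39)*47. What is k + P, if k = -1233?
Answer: 1208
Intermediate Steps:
P = 2441 (P = -3 + (91 - 39)*47 = -3 + 52*47 = -3 + 2444 = 2441)
k + P = -1233 + 2441 = 1208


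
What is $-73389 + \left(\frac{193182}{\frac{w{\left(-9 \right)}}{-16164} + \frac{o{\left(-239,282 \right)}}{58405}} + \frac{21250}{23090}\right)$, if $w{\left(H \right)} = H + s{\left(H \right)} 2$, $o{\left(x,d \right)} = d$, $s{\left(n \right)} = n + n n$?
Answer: $- \frac{15617324615669756}{284471109} \approx -5.49 \cdot 10^{7}$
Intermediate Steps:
$s{\left(n \right)} = n + n^{2}$
$w{\left(H \right)} = H + 2 H \left(1 + H\right)$ ($w{\left(H \right)} = H + H \left(1 + H\right) 2 = H + 2 H \left(1 + H\right)$)
$-73389 + \left(\frac{193182}{\frac{w{\left(-9 \right)}}{-16164} + \frac{o{\left(-239,282 \right)}}{58405}} + \frac{21250}{23090}\right) = -73389 + \left(\frac{193182}{\frac{\left(-9\right) \left(3 + 2 \left(-9\right)\right)}{-16164} + \frac{282}{58405}} + \frac{21250}{23090}\right) = -73389 + \left(\frac{193182}{- 9 \left(3 - 18\right) \left(- \frac{1}{16164}\right) + 282 \cdot \frac{1}{58405}} + 21250 \cdot \frac{1}{23090}\right) = -73389 + \left(\frac{193182}{\left(-9\right) \left(-15\right) \left(- \frac{1}{16164}\right) + \frac{282}{58405}} + \frac{2125}{2309}\right) = -73389 + \left(\frac{193182}{135 \left(- \frac{1}{16164}\right) + \frac{282}{58405}} + \frac{2125}{2309}\right) = -73389 + \left(\frac{193182}{- \frac{15}{1796} + \frac{282}{58405}} + \frac{2125}{2309}\right) = -73389 + \left(\frac{193182}{- \frac{369603}{104895380}} + \frac{2125}{2309}\right) = -73389 + \left(193182 \left(- \frac{104895380}{369603}\right) + \frac{2125}{2309}\right) = -73389 + \left(- \frac{6754633099720}{123201} + \frac{2125}{2309}\right) = -73389 - \frac{15596447565451355}{284471109} = - \frac{15617324615669756}{284471109}$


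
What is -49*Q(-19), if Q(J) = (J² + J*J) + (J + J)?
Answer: -33516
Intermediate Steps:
Q(J) = 2*J + 2*J² (Q(J) = (J² + J²) + 2*J = 2*J² + 2*J = 2*J + 2*J²)
-49*Q(-19) = -49*2*(-19)*(1 - 19) = -49*2*(-19)*(-18) = -49*684 = -1*33516 = -33516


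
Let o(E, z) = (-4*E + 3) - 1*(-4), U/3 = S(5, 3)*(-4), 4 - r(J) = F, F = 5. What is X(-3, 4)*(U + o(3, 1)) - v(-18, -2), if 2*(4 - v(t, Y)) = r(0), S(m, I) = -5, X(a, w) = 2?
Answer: 211/2 ≈ 105.50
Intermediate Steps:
r(J) = -1 (r(J) = 4 - 1*5 = 4 - 5 = -1)
v(t, Y) = 9/2 (v(t, Y) = 4 - ½*(-1) = 4 + ½ = 9/2)
U = 60 (U = 3*(-5*(-4)) = 3*20 = 60)
o(E, z) = 7 - 4*E (o(E, z) = (3 - 4*E) + 4 = 7 - 4*E)
X(-3, 4)*(U + o(3, 1)) - v(-18, -2) = 2*(60 + (7 - 4*3)) - 1*9/2 = 2*(60 + (7 - 12)) - 9/2 = 2*(60 - 5) - 9/2 = 2*55 - 9/2 = 110 - 9/2 = 211/2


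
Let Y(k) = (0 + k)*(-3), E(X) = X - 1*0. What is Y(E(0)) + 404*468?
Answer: 189072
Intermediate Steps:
E(X) = X (E(X) = X + 0 = X)
Y(k) = -3*k (Y(k) = k*(-3) = -3*k)
Y(E(0)) + 404*468 = -3*0 + 404*468 = 0 + 189072 = 189072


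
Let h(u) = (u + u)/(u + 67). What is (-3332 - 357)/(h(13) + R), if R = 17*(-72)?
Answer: 147560/48947 ≈ 3.0147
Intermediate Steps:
R = -1224
h(u) = 2*u/(67 + u) (h(u) = (2*u)/(67 + u) = 2*u/(67 + u))
(-3332 - 357)/(h(13) + R) = (-3332 - 357)/(2*13/(67 + 13) - 1224) = -3689/(2*13/80 - 1224) = -3689/(2*13*(1/80) - 1224) = -3689/(13/40 - 1224) = -3689/(-48947/40) = -3689*(-40/48947) = 147560/48947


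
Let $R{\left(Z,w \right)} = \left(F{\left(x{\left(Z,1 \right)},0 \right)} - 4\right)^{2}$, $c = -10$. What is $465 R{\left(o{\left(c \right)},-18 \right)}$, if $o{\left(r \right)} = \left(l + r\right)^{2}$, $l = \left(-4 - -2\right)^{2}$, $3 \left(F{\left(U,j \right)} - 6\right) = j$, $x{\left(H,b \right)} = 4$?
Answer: $1860$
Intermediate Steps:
$F{\left(U,j \right)} = 6 + \frac{j}{3}$
$l = 4$ ($l = \left(-4 + 2\right)^{2} = \left(-2\right)^{2} = 4$)
$o{\left(r \right)} = \left(4 + r\right)^{2}$
$R{\left(Z,w \right)} = 4$ ($R{\left(Z,w \right)} = \left(\left(6 + \frac{1}{3} \cdot 0\right) - 4\right)^{2} = \left(\left(6 + 0\right) - 4\right)^{2} = \left(6 - 4\right)^{2} = 2^{2} = 4$)
$465 R{\left(o{\left(c \right)},-18 \right)} = 465 \cdot 4 = 1860$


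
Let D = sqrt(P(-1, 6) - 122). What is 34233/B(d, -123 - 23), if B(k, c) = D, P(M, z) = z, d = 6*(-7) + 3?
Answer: -34233*I*sqrt(29)/58 ≈ -3178.5*I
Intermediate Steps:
d = -39 (d = -42 + 3 = -39)
D = 2*I*sqrt(29) (D = sqrt(6 - 122) = sqrt(-116) = 2*I*sqrt(29) ≈ 10.77*I)
B(k, c) = 2*I*sqrt(29)
34233/B(d, -123 - 23) = 34233/((2*I*sqrt(29))) = 34233*(-I*sqrt(29)/58) = -34233*I*sqrt(29)/58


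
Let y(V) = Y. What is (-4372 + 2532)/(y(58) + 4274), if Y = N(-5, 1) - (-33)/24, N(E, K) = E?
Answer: -14720/34163 ≈ -0.43088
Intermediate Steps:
Y = -29/8 (Y = -5 - (-33)/24 = -5 - 1*(-11/8) = -5 + 11/8 = -29/8 ≈ -3.6250)
y(V) = -29/8
(-4372 + 2532)/(y(58) + 4274) = (-4372 + 2532)/(-29/8 + 4274) = -1840/34163/8 = -1840*8/34163 = -14720/34163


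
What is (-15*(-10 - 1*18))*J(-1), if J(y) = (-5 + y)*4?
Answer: -10080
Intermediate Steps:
J(y) = -20 + 4*y
(-15*(-10 - 1*18))*J(-1) = (-15*(-10 - 1*18))*(-20 + 4*(-1)) = (-15*(-10 - 18))*(-20 - 4) = -15*(-28)*(-24) = 420*(-24) = -10080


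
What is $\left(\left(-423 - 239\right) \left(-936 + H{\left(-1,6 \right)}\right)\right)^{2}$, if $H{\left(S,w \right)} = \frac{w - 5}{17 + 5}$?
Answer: $\frac{46452689615641}{121} \approx 3.8391 \cdot 10^{11}$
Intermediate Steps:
$H{\left(S,w \right)} = - \frac{5}{22} + \frac{w}{22}$ ($H{\left(S,w \right)} = \frac{-5 + w}{22} = \left(-5 + w\right) \frac{1}{22} = - \frac{5}{22} + \frac{w}{22}$)
$\left(\left(-423 - 239\right) \left(-936 + H{\left(-1,6 \right)}\right)\right)^{2} = \left(\left(-423 - 239\right) \left(-936 + \left(- \frac{5}{22} + \frac{1}{22} \cdot 6\right)\right)\right)^{2} = \left(- 662 \left(-936 + \left(- \frac{5}{22} + \frac{3}{11}\right)\right)\right)^{2} = \left(- 662 \left(-936 + \frac{1}{22}\right)\right)^{2} = \left(\left(-662\right) \left(- \frac{20591}{22}\right)\right)^{2} = \left(\frac{6815621}{11}\right)^{2} = \frac{46452689615641}{121}$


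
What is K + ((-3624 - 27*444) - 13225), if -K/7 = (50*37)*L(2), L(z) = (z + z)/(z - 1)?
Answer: -80637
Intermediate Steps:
L(z) = 2*z/(-1 + z) (L(z) = (2*z)/(-1 + z) = 2*z/(-1 + z))
K = -51800 (K = -7*50*37*2*2/(-1 + 2) = -12950*2*2/1 = -12950*2*2*1 = -12950*4 = -7*7400 = -51800)
K + ((-3624 - 27*444) - 13225) = -51800 + ((-3624 - 27*444) - 13225) = -51800 + ((-3624 - 11988) - 13225) = -51800 + (-15612 - 13225) = -51800 - 28837 = -80637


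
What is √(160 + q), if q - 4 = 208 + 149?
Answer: √521 ≈ 22.825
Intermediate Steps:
q = 361 (q = 4 + (208 + 149) = 4 + 357 = 361)
√(160 + q) = √(160 + 361) = √521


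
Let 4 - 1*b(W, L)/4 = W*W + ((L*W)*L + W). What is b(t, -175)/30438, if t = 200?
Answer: -648968/801 ≈ -810.20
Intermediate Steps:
b(W, L) = 16 - 4*W - 4*W² - 4*W*L² (b(W, L) = 16 - 4*(W*W + ((L*W)*L + W)) = 16 - 4*(W² + (W*L² + W)) = 16 - 4*(W² + (W + W*L²)) = 16 - 4*(W + W² + W*L²) = 16 + (-4*W - 4*W² - 4*W*L²) = 16 - 4*W - 4*W² - 4*W*L²)
b(t, -175)/30438 = (16 - 4*200 - 4*200² - 4*200*(-175)²)/30438 = (16 - 800 - 4*40000 - 4*200*30625)*(1/30438) = (16 - 800 - 160000 - 24500000)*(1/30438) = -24660784*1/30438 = -648968/801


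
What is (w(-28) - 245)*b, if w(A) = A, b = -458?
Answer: 125034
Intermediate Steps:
(w(-28) - 245)*b = (-28 - 245)*(-458) = -273*(-458) = 125034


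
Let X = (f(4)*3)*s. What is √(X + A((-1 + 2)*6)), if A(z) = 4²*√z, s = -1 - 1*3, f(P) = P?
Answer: 4*√(-3 + √6) ≈ 2.9679*I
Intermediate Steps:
s = -4 (s = -1 - 3 = -4)
A(z) = 16*√z
X = -48 (X = (4*3)*(-4) = 12*(-4) = -48)
√(X + A((-1 + 2)*6)) = √(-48 + 16*√((-1 + 2)*6)) = √(-48 + 16*√(1*6)) = √(-48 + 16*√6)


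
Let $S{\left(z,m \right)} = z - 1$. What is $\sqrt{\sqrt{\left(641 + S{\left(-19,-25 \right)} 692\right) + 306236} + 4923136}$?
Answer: $\sqrt{4923136 + \sqrt{293037}} \approx 2218.9$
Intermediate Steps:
$S{\left(z,m \right)} = -1 + z$ ($S{\left(z,m \right)} = z - 1 = -1 + z$)
$\sqrt{\sqrt{\left(641 + S{\left(-19,-25 \right)} 692\right) + 306236} + 4923136} = \sqrt{\sqrt{\left(641 + \left(-1 - 19\right) 692\right) + 306236} + 4923136} = \sqrt{\sqrt{\left(641 - 13840\right) + 306236} + 4923136} = \sqrt{\sqrt{-13199 + 306236} + 4923136} = \sqrt{\sqrt{293037} + 4923136} = \sqrt{4923136 + \sqrt{293037}}$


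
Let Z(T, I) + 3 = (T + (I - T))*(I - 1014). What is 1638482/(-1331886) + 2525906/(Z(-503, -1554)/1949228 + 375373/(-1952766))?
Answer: 3201376118240271175334587/2351163431487945315 ≈ 1.3616e+6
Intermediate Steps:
Z(T, I) = -3 + I*(-1014 + I) (Z(T, I) = -3 + (T + (I - T))*(I - 1014) = -3 + I*(-1014 + I))
1638482/(-1331886) + 2525906/(Z(-503, -1554)/1949228 + 375373/(-1952766)) = 1638482/(-1331886) + 2525906/((-3 + (-1554)**2 - 1014*(-1554))/1949228 + 375373/(-1952766)) = 1638482*(-1/1331886) + 2525906/((-3 + 2414916 + 1575756)*(1/1949228) + 375373*(-1/1952766)) = -819241/665943 + 2525906/(3990669*(1/1949228) - 375373/1952766) = -819241/665943 + 2525906/(3990669/1949228 - 375373/1952766) = -819241/665943 + 2525906/(3530577589205/1903193082324) = -819241/665943 + 2525906*(1903193082324/3530577589205) = -819241/665943 + 4807286825800685544/3530577589205 = 3201376118240271175334587/2351163431487945315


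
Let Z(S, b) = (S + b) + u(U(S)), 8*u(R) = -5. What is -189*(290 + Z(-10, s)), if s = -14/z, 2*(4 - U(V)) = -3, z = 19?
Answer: -8004717/152 ≈ -52663.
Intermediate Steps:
U(V) = 11/2 (U(V) = 4 - ½*(-3) = 4 + 3/2 = 11/2)
u(R) = -5/8 (u(R) = (⅛)*(-5) = -5/8)
s = -14/19 ≈ -0.73684
Z(S, b) = -5/8 + S + b (Z(S, b) = (S + b) - 5/8 = -5/8 + S + b)
-189*(290 + Z(-10, s)) = -189*(290 + (-5/8 - 10 - 14/19)) = -189*(290 - 1727/152) = -189*42353/152 = -8004717/152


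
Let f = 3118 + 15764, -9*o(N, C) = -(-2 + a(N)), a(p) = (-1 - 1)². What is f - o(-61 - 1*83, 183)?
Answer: 169936/9 ≈ 18882.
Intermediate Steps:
a(p) = 4 (a(p) = (-2)² = 4)
o(N, C) = 2/9 (o(N, C) = -(-1)*(-2 + 4)/9 = -(-1)*2/9 = -⅑*(-2) = 2/9)
f = 18882
f - o(-61 - 1*83, 183) = 18882 - 1*2/9 = 18882 - 2/9 = 169936/9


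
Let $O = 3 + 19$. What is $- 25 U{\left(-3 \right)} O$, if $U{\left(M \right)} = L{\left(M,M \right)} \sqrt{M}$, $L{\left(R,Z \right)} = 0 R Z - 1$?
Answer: $550 i \sqrt{3} \approx 952.63 i$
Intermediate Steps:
$L{\left(R,Z \right)} = -1$ ($L{\left(R,Z \right)} = 0 Z - 1 = 0 - 1 = -1$)
$O = 22$
$U{\left(M \right)} = - \sqrt{M}$
$- 25 U{\left(-3 \right)} O = - 25 \left(- \sqrt{-3}\right) 22 = - 25 \left(- i \sqrt{3}\right) 22 = 25 i \sqrt{3} \cdot 22 = 550 i \sqrt{3}$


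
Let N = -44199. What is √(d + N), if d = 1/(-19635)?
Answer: I*√17040183031410/19635 ≈ 210.24*I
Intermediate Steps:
d = -1/19635 ≈ -5.0929e-5
√(d + N) = √(-1/19635 - 44199) = √(-867847366/19635) = I*√17040183031410/19635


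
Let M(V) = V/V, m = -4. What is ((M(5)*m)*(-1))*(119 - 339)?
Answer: -880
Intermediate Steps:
M(V) = 1
((M(5)*m)*(-1))*(119 - 339) = ((1*(-4))*(-1))*(119 - 339) = -4*(-1)*(-220) = 4*(-220) = -880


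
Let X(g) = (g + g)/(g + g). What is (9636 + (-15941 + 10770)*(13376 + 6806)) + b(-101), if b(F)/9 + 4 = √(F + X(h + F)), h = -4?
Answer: -104351522 + 90*I ≈ -1.0435e+8 + 90.0*I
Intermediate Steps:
X(g) = 1 (X(g) = (2*g)/((2*g)) = (2*g)*(1/(2*g)) = 1)
b(F) = -36 + 9*√(1 + F) (b(F) = -36 + 9*√(F + 1) = -36 + 9*√(1 + F))
(9636 + (-15941 + 10770)*(13376 + 6806)) + b(-101) = (9636 + (-15941 + 10770)*(13376 + 6806)) + (-36 + 9*√(1 - 101)) = (9636 - 5171*20182) + (-36 + 9*√(-100)) = (9636 - 104361122) + (-36 + 9*(10*I)) = -104351486 + (-36 + 90*I) = -104351522 + 90*I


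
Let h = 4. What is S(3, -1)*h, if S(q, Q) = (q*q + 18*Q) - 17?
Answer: -104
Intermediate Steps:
S(q, Q) = -17 + q² + 18*Q (S(q, Q) = (q² + 18*Q) - 17 = -17 + q² + 18*Q)
S(3, -1)*h = (-17 + 3² + 18*(-1))*4 = (-17 + 9 - 18)*4 = -26*4 = -104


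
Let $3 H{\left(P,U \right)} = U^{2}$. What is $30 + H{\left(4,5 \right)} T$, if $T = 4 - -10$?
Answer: $\frac{440}{3} \approx 146.67$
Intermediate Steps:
$H{\left(P,U \right)} = \frac{U^{2}}{3}$
$T = 14$ ($T = 4 + 10 = 14$)
$30 + H{\left(4,5 \right)} T = 30 + \frac{5^{2}}{3} \cdot 14 = 30 + \frac{1}{3} \cdot 25 \cdot 14 = 30 + \frac{25}{3} \cdot 14 = 30 + \frac{350}{3} = \frac{440}{3}$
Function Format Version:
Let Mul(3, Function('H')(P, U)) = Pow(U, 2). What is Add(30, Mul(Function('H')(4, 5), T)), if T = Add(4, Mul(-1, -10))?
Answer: Rational(440, 3) ≈ 146.67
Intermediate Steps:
Function('H')(P, U) = Mul(Rational(1, 3), Pow(U, 2))
T = 14 (T = Add(4, 10) = 14)
Add(30, Mul(Function('H')(4, 5), T)) = Add(30, Mul(Mul(Rational(1, 3), Pow(5, 2)), 14)) = Add(30, Mul(Mul(Rational(1, 3), 25), 14)) = Add(30, Mul(Rational(25, 3), 14)) = Add(30, Rational(350, 3)) = Rational(440, 3)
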